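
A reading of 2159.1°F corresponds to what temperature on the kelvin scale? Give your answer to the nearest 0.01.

1454.87 K

In Celsius: (2159.1 - 32) × 5/9 = 1181.7222°C.
In kelvin: 1181.7222 + 273.15 = 1454.87 K.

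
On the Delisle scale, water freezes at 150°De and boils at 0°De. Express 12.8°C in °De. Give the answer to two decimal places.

130.80°De

Linearly onto the Delisle scale: 150 + (12.8000 / 100) × (0 - 150) = 130.80°De.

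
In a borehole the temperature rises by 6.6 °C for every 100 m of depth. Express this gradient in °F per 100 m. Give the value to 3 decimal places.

11.880 °F/100 m

The quantity depends on a temperature interval, so only the ratio of degree sizes applies; the offset between the scales is irrelevant.
A change of 1°C is a change of 1.8°F, so 6.6 × 1.8 = 11.880.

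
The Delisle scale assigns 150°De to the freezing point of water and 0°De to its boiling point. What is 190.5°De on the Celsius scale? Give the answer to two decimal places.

Linear interpolation between the fixed points: C = (190.5 - 150) × 100 / (0 - 150) = -27.0000°C.

-27.00°C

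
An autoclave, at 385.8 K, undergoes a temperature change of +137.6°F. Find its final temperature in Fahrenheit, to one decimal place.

372.4°F

Initial temperature in Celsius: 385.8 - 273.15 = 112.6500°C.
The 137.6°F change is an interval, so only the factor 5/9 applies: +137.6 × 5/9 = +76.4444°C.
Final Celsius temperature: 112.6500 + 76.4444 = 189.0944°C.
In Fahrenheit: 189.0944 × 1.8 + 32 = 372.4°F.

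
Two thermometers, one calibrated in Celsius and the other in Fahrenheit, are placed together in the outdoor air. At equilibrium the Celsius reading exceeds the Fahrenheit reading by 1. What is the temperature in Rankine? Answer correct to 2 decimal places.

417.42°R

Let x be the Celsius reading; then the Fahrenheit reading is 1.8·x + 32.
(1.8·x + 32) - x = -1  ⇒  (0.8)·x = -33  ⇒  x = -41.2500°C.
In Rankine: -41.2500 × 1.8 + 491.67 = 417.42°R.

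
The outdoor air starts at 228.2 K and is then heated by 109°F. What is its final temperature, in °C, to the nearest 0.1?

15.6°C

Initial temperature in Celsius: 228.2 - 273.15 = -44.9500°C.
The 109°F change is an interval, so only the factor 5/9 applies: +109 × 5/9 = +60.5556°C.
Final Celsius temperature: -44.9500 + 60.5556 = 15.6056°C.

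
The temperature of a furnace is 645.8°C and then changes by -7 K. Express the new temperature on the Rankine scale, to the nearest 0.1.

The 7 K change is an interval; Kelvin and Celsius degrees are the same size, so ΔC = -7°C.
Final Celsius temperature: 645.8000 - 7.0000 = 638.8000°C.
In Rankine: 638.8000 × 1.8 + 491.67 = 1641.5°R.

1641.5°R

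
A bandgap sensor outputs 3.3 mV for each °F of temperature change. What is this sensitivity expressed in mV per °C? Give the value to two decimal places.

5.94 mV per °C

The quantity depends on a temperature interval, so only the ratio of degree sizes applies; the offset between the scales is irrelevant.
A change of 1°C is a change of 1.8°F, so per °C the value is 3.3 × 1.8 = 5.94.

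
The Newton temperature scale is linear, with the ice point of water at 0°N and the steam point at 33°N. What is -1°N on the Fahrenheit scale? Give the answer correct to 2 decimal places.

Linear interpolation between the fixed points: C = (-1 - 0) × 100 / (33 - 0) = -3.0303°C.
Then -3.0303 × 1.8 + 32 = 26.55°F.

26.55°F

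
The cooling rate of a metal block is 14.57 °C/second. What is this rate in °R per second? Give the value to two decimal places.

The quantity depends on a temperature interval, so only the ratio of degree sizes applies; the offset between the scales is irrelevant.
A change of 1°C is a change of 1.8°R, so 14.57 × 1.8 = 26.23.

26.23 °R/second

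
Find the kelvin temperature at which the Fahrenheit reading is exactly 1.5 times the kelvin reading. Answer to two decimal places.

1532.23 K

Let K be the kelvin reading. The Fahrenheit reading is F = 1.8·K - 459.67.
Require F = 1.5·K: 1.8·K - 459.67 = 1.5·K.
(0.3)·K = 459.67  ⇒  K = 1532.23.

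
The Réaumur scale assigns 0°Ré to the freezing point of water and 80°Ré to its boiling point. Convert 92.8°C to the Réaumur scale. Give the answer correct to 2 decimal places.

Linearly onto the Réaumur scale: 0 + (92.8000 / 100) × (80 - 0) = 74.24°Ré.

74.24°Ré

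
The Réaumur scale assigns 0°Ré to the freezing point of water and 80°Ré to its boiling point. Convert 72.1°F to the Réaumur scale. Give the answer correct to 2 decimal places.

First in Celsius: (72.1 - 32) × 5/9 = 22.2778°C.
Linearly onto the Réaumur scale: 0 + (22.2778 / 100) × (80 - 0) = 17.82°Ré.

17.82°Ré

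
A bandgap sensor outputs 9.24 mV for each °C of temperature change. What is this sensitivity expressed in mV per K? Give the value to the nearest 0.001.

9.240 mV per K

The quantity depends on a temperature interval, so only the ratio of degree sizes applies; the offset between the scales is irrelevant.
A change of 1 K is a change of 1°C, so per K the value is 9.24 × 1 = 9.240.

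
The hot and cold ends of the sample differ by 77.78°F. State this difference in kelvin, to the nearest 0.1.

43.2 K

Only the scale ratio 5/9 matters for a change in temperature.
77.78 × 5/9 = 43.2.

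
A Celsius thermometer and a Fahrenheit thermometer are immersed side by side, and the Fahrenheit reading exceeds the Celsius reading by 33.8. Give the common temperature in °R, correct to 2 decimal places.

495.72°R

Let x be the Celsius reading; then the Fahrenheit reading is 1.8·x + 32.
(1.8·x + 32) - x = 33.8  ⇒  (0.8)·x = 1.8  ⇒  x = 2.2500°C.
In Rankine: 2.2500 × 1.8 + 491.67 = 495.72°R.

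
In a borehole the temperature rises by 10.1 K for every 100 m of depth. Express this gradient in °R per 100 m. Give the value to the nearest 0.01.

Since only a temperature interval is involved, the additive offset between the scales drops out.
A change of 1 K is a change of 1.8°R, so 10.1 × 1.8 = 18.18.

18.18 °R/100 m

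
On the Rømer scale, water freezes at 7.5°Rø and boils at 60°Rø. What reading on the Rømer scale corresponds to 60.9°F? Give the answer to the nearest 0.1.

First in Celsius: (60.9 - 32) × 5/9 = 16.0556°C.
Linearly onto the Rømer scale: 7.5 + (16.0556 / 100) × (60 - 7.5) = 15.9°Rø.

15.9°Rø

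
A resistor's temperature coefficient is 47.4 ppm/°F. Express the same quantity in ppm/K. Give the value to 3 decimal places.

Since only a temperature interval is involved, the additive offset between the scales drops out.
A change of 1 K is a change of 1.8°F, so per K the value is 47.4 × 1.8 = 85.320.

85.320 ppm/K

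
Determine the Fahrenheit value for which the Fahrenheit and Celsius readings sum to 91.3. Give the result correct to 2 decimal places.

70.12°F

Let F be the Fahrenheit reading. The Celsius reading is C = 5/9·F - 17.7778.
Require F + C = 91.3: (14/9)·F - 17.7778 = 91.3.
F = (91.3 + 17.7778) / (14/9) = 70.12.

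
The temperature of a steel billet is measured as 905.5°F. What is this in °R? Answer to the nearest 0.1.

1365.2°R

In Celsius: (905.5 - 32) × 5/9 = 485.2778°C.
In Rankine: 485.2778 × 1.8 + 491.67 = 1365.2°R.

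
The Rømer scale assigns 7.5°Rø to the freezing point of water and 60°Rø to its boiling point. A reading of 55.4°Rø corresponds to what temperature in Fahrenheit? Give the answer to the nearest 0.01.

Linear interpolation between the fixed points: C = (55.4 - 7.5) × 100 / (60 - 7.5) = 91.2381°C.
Then 91.2381 × 1.8 + 32 = 196.23°F.

196.23°F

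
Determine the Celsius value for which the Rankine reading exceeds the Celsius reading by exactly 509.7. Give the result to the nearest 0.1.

22.5°C

Let C be the Celsius reading. The Rankine reading is R = 1.8·C + 491.67.
Require R - C = 509.7: (0.8)·C + 491.67 = 509.7.
C = (509.7 - 491.67) / (0.8) = 22.5.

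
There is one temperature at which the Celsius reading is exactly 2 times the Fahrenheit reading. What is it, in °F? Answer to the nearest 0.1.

Let F be the Fahrenheit reading. The Celsius reading is C = 5/9·F - 17.7778.
Require C = 2·F: 5/9·F - 17.7778 = 2·F.
(-13/9)·F = 17.7778  ⇒  F = -12.3.

-12.3°F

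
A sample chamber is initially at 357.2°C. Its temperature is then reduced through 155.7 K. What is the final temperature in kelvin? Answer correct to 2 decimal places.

474.65 K

The 155.7 K change is an interval; Kelvin and Celsius degrees are the same size, so ΔC = -155.7°C.
Final Celsius temperature: 357.2000 - 155.7000 = 201.5000°C.
In kelvin: 201.5000 + 273.15 = 474.65 K.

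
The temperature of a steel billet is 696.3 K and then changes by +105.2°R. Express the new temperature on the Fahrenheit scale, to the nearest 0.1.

Initial temperature in Celsius: 696.3 - 273.15 = 423.1500°C.
The 105.2°R change is an interval, so only the factor 5/9 applies: +105.2 × 5/9 = +58.4444°C.
Final Celsius temperature: 423.1500 + 58.4444 = 481.5944°C.
In Fahrenheit: 481.5944 × 1.8 + 32 = 898.9°F.

898.9°F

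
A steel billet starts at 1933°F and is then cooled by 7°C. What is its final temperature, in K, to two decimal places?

1322.26 K

Initial temperature in Celsius: (1933 - 32) × 5/9 = 1056.1111°C.
Final Celsius temperature: 1056.1111 - 7.0000 = 1049.1111°C.
In kelvin: 1049.1111 + 273.15 = 1322.26 K.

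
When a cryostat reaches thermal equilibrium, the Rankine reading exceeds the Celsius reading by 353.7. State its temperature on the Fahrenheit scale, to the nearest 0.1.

Let x be the Rankine reading; then the Celsius reading is 5/9·x - 273.15.
(5/9·x - 273.15) - x = -353.7  ⇒  (-4/9)·x = -80.55  ⇒  x = 181.2375°R.
In Celsius: (181.2375 - 491.67) × 5/9 = -172.4625°C.
In Fahrenheit: -172.4625 × 1.8 + 32 = -278.4°F.

-278.4°F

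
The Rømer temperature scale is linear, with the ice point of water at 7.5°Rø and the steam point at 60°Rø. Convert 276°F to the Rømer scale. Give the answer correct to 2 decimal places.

First in Celsius: (276 - 32) × 5/9 = 135.5556°C.
Linearly onto the Rømer scale: 7.5 + (135.5556 / 100) × (60 - 7.5) = 78.67°Rø.

78.67°Rø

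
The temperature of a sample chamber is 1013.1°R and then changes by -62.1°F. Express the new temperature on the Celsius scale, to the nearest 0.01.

255.18°C

Initial temperature in Celsius: (1013.1 - 491.67) × 5/9 = 289.6833°C.
The 62.1°F change is an interval, so only the factor 5/9 applies: -62.1 × 5/9 = -34.5000°C.
Final Celsius temperature: 289.6833 - 34.5000 = 255.1833°C.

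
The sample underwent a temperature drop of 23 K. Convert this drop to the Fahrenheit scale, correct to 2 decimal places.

41.40°F

An interval of 1 K corresponds to 1.8°F.
23 × 1.8 = 41.40.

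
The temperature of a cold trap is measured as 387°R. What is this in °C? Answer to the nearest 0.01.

In Celsius: (387 - 491.67) × 5/9 = -58.1500°C.

-58.15°C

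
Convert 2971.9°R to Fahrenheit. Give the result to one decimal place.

2512.2°F

In Celsius: (2971.9 - 491.67) × 5/9 = 1377.9056°C.
In Fahrenheit: 1377.9056 × 1.8 + 32 = 2512.2°F.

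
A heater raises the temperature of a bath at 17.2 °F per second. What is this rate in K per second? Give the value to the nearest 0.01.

The quantity depends on a temperature interval, so only the ratio of degree sizes applies; the offset between the scales is irrelevant.
A change of 1°F is a change of 5/9 K, so 17.2 × 5/9 = 9.56.

9.56 K/second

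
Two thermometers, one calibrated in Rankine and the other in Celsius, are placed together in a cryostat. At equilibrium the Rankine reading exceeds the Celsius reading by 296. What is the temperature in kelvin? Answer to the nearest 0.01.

Let x be the Rankine reading; then the Celsius reading is 5/9·x - 273.15.
(5/9·x - 273.15) - x = -296  ⇒  (-4/9)·x = -22.85  ⇒  x = 51.4125°R.
In Celsius: (51.4125 - 491.67) × 5/9 = -244.5875°C.
In kelvin: -244.5875 + 273.15 = 28.56 K.

28.56 K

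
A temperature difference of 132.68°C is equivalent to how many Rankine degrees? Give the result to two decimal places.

For a temperature interval the offset drops out; only the factor 1.8 applies.
132.68 × 1.8 = 238.82.

238.82°R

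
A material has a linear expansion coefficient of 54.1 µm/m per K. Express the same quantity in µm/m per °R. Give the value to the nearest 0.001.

Since only a temperature interval is involved, the additive offset between the scales drops out.
A change of 1°R is a change of 5/9 K, so per °R the value is 54.1 × 5/9 = 30.056.

30.056 µm/m per °R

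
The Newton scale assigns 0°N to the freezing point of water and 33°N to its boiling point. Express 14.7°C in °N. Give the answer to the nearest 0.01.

4.85°N

Linearly onto the Newton scale: 0 + (14.7000 / 100) × (33 - 0) = 4.85°N.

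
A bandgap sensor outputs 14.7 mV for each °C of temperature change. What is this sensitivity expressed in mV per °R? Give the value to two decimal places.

8.17 mV per °R

Since only a temperature interval is involved, the additive offset between the scales drops out.
A change of 1°R is a change of 5/9°C, so per °R the value is 14.7 × 5/9 = 8.17.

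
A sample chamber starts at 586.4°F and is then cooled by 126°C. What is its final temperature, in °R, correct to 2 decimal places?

819.27°R

Initial temperature in Celsius: (586.4 - 32) × 5/9 = 308.0000°C.
Final Celsius temperature: 308.0000 - 126.0000 = 182.0000°C.
In Rankine: 182.0000 × 1.8 + 491.67 = 819.27°R.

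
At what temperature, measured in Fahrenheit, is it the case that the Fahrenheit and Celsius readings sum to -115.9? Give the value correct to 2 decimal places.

Let F be the Fahrenheit reading. The Celsius reading is C = 5/9·F - 17.7778.
Require F + C = -115.9: (14/9)·F - 17.7778 = -115.9.
F = (-115.9 + 17.7778) / (14/9) = -63.08.

-63.08°F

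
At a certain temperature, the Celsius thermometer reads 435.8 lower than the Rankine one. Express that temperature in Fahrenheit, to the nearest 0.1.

Let x be the Rankine reading; then the Celsius reading is 5/9·x - 273.15.
(5/9·x - 273.15) - x = -435.8  ⇒  (-4/9)·x = -162.65  ⇒  x = 365.9625°R.
In Celsius: (365.9625 - 491.67) × 5/9 = -69.8375°C.
In Fahrenheit: -69.8375 × 1.8 + 32 = -93.7°F.

-93.7°F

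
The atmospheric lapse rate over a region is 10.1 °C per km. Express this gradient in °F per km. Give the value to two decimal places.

18.18 °F/km

Since only a temperature interval is involved, the additive offset between the scales drops out.
A change of 1°C is a change of 1.8°F, so 10.1 × 1.8 = 18.18.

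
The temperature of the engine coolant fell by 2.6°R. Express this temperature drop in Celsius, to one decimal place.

1.4°C

Only the scale ratio 5/9 matters for a change in temperature.
2.6 × 5/9 = 1.4.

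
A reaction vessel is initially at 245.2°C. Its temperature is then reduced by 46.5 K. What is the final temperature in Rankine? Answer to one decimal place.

The 46.5 K change is an interval; Kelvin and Celsius degrees are the same size, so ΔC = -46.5°C.
Final Celsius temperature: 245.2000 - 46.5000 = 198.7000°C.
In Rankine: 198.7000 × 1.8 + 491.67 = 849.3°R.

849.3°R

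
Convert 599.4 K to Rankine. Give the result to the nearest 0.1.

In Celsius: 599.4 - 273.15 = 326.2500°C.
In Rankine: 326.2500 × 1.8 + 491.67 = 1078.9°R.

1078.9°R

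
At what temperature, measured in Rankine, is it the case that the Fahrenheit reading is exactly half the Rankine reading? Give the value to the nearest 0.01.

919.34°R

Let R be the Rankine reading. The Fahrenheit reading is F = 1·R - 459.67.
Require F = 0.5·R: 1·R - 459.67 = 0.5·R.
(0.5)·R = 459.67  ⇒  R = 919.34.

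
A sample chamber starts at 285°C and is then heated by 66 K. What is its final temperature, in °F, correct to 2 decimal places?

663.80°F

The 66 K change is an interval; Kelvin and Celsius degrees are the same size, so ΔC = +66°C.
Final Celsius temperature: 285.0000 + 66.0000 = 351.0000°C.
In Fahrenheit: 351.0000 × 1.8 + 32 = 663.80°F.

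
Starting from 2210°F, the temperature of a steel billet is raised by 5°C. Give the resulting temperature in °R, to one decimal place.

2678.7°R

Initial temperature in Celsius: (2210 - 32) × 5/9 = 1210.0000°C.
Final Celsius temperature: 1210.0000 + 5.0000 = 1215.0000°C.
In Rankine: 1215.0000 × 1.8 + 491.67 = 2678.7°R.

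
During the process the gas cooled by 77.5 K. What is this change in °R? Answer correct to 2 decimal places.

Only the scale ratio 1.8 matters for a change in temperature.
77.5 × 1.8 = 139.50.

139.50°R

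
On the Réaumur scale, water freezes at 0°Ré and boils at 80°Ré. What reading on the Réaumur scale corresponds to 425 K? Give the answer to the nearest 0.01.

First in Celsius: 425 - 273.15 = 151.8500°C.
Linearly onto the Réaumur scale: 0 + (151.8500 / 100) × (80 - 0) = 121.48°Ré.

121.48°Ré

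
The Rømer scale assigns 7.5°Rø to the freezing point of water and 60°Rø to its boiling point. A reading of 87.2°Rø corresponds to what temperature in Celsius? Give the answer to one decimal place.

Linear interpolation between the fixed points: C = (87.2 - 7.5) × 100 / (60 - 7.5) = 151.8095°C.

151.8°C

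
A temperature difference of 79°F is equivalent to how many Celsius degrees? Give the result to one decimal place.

43.9°C

For a temperature interval the offset drops out; only the factor 5/9 applies.
79 × 5/9 = 43.9.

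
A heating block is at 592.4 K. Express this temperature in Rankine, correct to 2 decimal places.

In Celsius: 592.4 - 273.15 = 319.2500°C.
In Rankine: 319.2500 × 1.8 + 491.67 = 1066.32°R.

1066.32°R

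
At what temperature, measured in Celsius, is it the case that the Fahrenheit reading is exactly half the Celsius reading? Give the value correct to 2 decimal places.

-24.62°C

Let C be the Celsius reading. The Fahrenheit reading is F = 1.8·C + 32.
Require F = 0.5·C: 1.8·C + 32 = 0.5·C.
(1.3)·C = -32  ⇒  C = -24.62.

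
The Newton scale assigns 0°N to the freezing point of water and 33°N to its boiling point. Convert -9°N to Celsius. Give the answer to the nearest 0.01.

-27.27°C

Linear interpolation between the fixed points: C = (-9 - 0) × 100 / (33 - 0) = -27.2727°C.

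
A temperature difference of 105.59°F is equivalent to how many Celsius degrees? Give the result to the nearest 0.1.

58.7°C

Only the scale ratio 5/9 matters for a change in temperature.
105.59 × 5/9 = 58.7.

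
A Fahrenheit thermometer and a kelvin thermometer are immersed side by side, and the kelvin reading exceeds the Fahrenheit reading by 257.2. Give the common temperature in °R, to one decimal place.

Let x be the Fahrenheit reading; then the kelvin reading is 5/9·x + 255.372.
(5/9·x + 255.372) - x = 257.2  ⇒  (-4/9)·x = 1.82778  ⇒  x = -4.1125°F.
In Celsius: (-4.1125 - 32) × 5/9 = -20.0625°C.
In Rankine: -20.0625 × 1.8 + 491.67 = 455.6°R.

455.6°R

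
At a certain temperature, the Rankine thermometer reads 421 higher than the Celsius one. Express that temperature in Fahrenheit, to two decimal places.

-127.01°F

Let x be the Celsius reading; then the Rankine reading is 1.8·x + 491.67.
(1.8·x + 491.67) - x = 421  ⇒  (0.8)·x = -70.67  ⇒  x = -88.3375°C.
In Fahrenheit: -88.3375 × 1.8 + 32 = -127.01°F.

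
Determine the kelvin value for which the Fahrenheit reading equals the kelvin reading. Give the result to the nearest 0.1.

Let K be the kelvin reading. The Fahrenheit reading is F = 1.8·K - 459.67.
Set F = K: 1.8·K - 459.67 = K.
(0.8)·K = 459.67  ⇒  K = 574.6.

574.6 K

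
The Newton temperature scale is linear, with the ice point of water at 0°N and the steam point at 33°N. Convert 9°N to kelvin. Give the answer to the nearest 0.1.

Linear interpolation between the fixed points: C = (9 - 0) × 100 / (33 - 0) = 27.2727°C.
Then 27.2727 + 273.15 = 300.4 K.

300.4 K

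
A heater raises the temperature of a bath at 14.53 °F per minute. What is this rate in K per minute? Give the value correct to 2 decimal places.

8.07 K/minute

Since only a temperature interval is involved, the additive offset between the scales drops out.
A change of 1°F is a change of 5/9 K, so 14.53 × 5/9 = 8.07.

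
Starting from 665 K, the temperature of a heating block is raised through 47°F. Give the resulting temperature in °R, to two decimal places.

Initial temperature in Celsius: 665 - 273.15 = 391.8500°C.
The 47°F change is an interval, so only the factor 5/9 applies: +47 × 5/9 = +26.1111°C.
Final Celsius temperature: 391.8500 + 26.1111 = 417.9611°C.
In Rankine: 417.9611 × 1.8 + 491.67 = 1244.00°R.

1244.00°R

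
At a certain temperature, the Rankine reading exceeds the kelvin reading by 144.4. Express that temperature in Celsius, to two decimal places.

Let x be the kelvin reading; then the Rankine reading is 1.8·x.
(1.8·x) - x = 144.4  ⇒  (0.8)·x = 144.4  ⇒  x = 180.5000 K.
In Celsius: 180.5 - 273.15 = -92.65°C.

-92.65°C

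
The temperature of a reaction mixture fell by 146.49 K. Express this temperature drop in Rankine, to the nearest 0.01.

263.68°R

An interval of 1 K corresponds to 1.8°R.
146.49 × 1.8 = 263.68.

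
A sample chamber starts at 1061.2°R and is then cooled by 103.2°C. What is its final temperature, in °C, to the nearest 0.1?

Initial temperature in Celsius: (1061.2 - 491.67) × 5/9 = 316.4056°C.
Final Celsius temperature: 316.4056 - 103.2000 = 213.2056°C.

213.2°C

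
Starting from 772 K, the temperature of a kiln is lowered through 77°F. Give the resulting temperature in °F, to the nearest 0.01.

Initial temperature in Celsius: 772 - 273.15 = 498.8500°C.
The 77°F change is an interval, so only the factor 5/9 applies: -77 × 5/9 = -42.7778°C.
Final Celsius temperature: 498.8500 - 42.7778 = 456.0722°C.
In Fahrenheit: 456.0722 × 1.8 + 32 = 852.93°F.

852.93°F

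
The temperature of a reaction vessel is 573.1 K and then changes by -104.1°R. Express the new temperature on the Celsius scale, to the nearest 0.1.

Initial temperature in Celsius: 573.1 - 273.15 = 299.9500°C.
The 104.1°R change is an interval, so only the factor 5/9 applies: -104.1 × 5/9 = -57.8333°C.
Final Celsius temperature: 299.9500 - 57.8333 = 242.1167°C.

242.1°C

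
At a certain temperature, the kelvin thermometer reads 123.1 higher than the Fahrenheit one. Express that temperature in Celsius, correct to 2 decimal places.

147.56°C

Let x be the Fahrenheit reading; then the kelvin reading is 5/9·x + 255.372.
(5/9·x + 255.372) - x = 123.1  ⇒  (-4/9)·x = -132.272  ⇒  x = 297.6125°F.
In Celsius: (297.6125 - 32) × 5/9 = 147.56°C.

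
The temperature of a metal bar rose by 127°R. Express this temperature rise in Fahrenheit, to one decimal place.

127.0°F

Rankine and Fahrenheit degrees are the same size, so the interval is unchanged: 127.0.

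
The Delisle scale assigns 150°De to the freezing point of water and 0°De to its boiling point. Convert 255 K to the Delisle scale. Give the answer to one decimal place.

177.2°De

First in Celsius: 255 - 273.15 = -18.1500°C.
Linearly onto the Delisle scale: 150 + (-18.1500 / 100) × (0 - 150) = 177.2°De.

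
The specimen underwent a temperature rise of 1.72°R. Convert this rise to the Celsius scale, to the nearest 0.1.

1.0°C

Only the scale ratio 5/9 matters for a change in temperature.
1.72 × 5/9 = 1.0.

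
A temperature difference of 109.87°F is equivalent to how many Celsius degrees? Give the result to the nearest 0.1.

An interval of 1°F corresponds to 5/9°C.
109.87 × 5/9 = 61.0.

61.0°C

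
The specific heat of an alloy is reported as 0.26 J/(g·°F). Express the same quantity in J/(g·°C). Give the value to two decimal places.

The quantity depends on a temperature interval, so only the ratio of degree sizes applies; the offset between the scales is irrelevant.
A change of 1°C is a change of 1.8°F, so per °C the value is 0.26 × 1.8 = 0.47.

0.47 J/(g·°C)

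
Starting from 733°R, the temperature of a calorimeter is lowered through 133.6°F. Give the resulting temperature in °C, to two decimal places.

Initial temperature in Celsius: (733 - 491.67) × 5/9 = 134.0722°C.
The 133.6°F change is an interval, so only the factor 5/9 applies: -133.6 × 5/9 = -74.2222°C.
Final Celsius temperature: 134.0722 - 74.2222 = 59.8500°C.

59.85°C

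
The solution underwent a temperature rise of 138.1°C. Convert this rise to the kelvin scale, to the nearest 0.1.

Celsius and kelvin degrees are the same size, so the interval is unchanged: 138.1.

138.1 K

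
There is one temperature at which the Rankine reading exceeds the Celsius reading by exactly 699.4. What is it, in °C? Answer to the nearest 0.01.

Let C be the Celsius reading. The Rankine reading is R = 1.8·C + 491.67.
Require R - C = 699.4: (0.8)·C + 491.67 = 699.4.
C = (699.4 - 491.67) / (0.8) = 259.66.

259.66°C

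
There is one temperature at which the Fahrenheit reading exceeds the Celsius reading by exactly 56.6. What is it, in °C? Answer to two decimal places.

30.75°C

Let C be the Celsius reading. The Fahrenheit reading is F = 1.8·C + 32.
Require F - C = 56.6: (0.8)·C + 32 = 56.6.
C = (56.6 - 32) / (0.8) = 30.75.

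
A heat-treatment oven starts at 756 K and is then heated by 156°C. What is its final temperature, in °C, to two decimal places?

638.85°C

Initial temperature in Celsius: 756 - 273.15 = 482.8500°C.
Final Celsius temperature: 482.8500 + 156.0000 = 638.8500°C.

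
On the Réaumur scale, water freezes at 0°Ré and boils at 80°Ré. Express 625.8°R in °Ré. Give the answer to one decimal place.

First in Celsius: (625.8 - 491.67) × 5/9 = 74.5167°C.
Linearly onto the Réaumur scale: 0 + (74.5167 / 100) × (80 - 0) = 59.6°Ré.

59.6°Ré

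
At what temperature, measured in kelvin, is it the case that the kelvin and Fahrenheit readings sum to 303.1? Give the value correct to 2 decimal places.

272.42 K

Let K be the kelvin reading. The Fahrenheit reading is F = 1.8·K - 459.67.
Require K + F = 303.1: (2.8)·K - 459.67 = 303.1.
K = (303.1 + 459.67) / (2.8) = 272.42.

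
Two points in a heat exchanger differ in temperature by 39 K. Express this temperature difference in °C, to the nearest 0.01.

39.00°C

Kelvin and Celsius degrees are the same size, so the interval is unchanged: 39.00.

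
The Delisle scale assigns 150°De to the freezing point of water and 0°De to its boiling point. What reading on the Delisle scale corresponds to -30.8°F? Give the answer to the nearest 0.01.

202.33°De

First in Celsius: (-30.8 - 32) × 5/9 = -34.8889°C.
Linearly onto the Delisle scale: 150 + (-34.8889 / 100) × (0 - 150) = 202.33°De.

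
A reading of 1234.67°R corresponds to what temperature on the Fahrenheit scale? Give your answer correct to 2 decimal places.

775.00°F

In Celsius: (1234.67 - 491.67) × 5/9 = 412.7778°C.
In Fahrenheit: 412.7778 × 1.8 + 32 = 775.00°F.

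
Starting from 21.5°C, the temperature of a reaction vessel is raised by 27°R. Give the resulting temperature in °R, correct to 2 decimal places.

557.37°R

The 27°R change is an interval, so only the factor 5/9 applies: +27 × 5/9 = +15.0000°C.
Final Celsius temperature: 21.5000 + 15.0000 = 36.5000°C.
In Rankine: 36.5000 × 1.8 + 491.67 = 557.37°R.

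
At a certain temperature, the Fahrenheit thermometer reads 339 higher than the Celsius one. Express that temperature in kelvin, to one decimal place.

656.9 K

Let x be the Celsius reading; then the Fahrenheit reading is 1.8·x + 32.
(1.8·x + 32) - x = 339  ⇒  (0.8)·x = 307  ⇒  x = 383.7500°C.
In kelvin: 383.7500 + 273.15 = 656.9 K.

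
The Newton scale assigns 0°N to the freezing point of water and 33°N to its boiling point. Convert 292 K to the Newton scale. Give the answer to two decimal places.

First in Celsius: 292 - 273.15 = 18.8500°C.
Linearly onto the Newton scale: 0 + (18.8500 / 100) × (33 - 0) = 6.22°N.

6.22°N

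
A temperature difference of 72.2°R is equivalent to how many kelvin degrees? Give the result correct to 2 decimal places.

40.11 K

For a temperature interval the offset drops out; only the factor 5/9 applies.
72.2 × 5/9 = 40.11.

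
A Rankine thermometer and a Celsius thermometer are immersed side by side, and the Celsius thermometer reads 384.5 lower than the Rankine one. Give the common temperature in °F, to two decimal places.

Let x be the Rankine reading; then the Celsius reading is 5/9·x - 273.15.
(5/9·x - 273.15) - x = -384.5  ⇒  (-4/9)·x = -111.35  ⇒  x = 250.5375°R.
In Celsius: (250.5375 - 491.67) × 5/9 = -133.9625°C.
In Fahrenheit: -133.9625 × 1.8 + 32 = -209.13°F.

-209.13°F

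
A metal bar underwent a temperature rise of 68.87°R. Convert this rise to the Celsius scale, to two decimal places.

38.26°C

For a temperature interval the offset drops out; only the factor 5/9 applies.
68.87 × 5/9 = 38.26.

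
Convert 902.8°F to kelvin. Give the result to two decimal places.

In Celsius: (902.8 - 32) × 5/9 = 483.7778°C.
In kelvin: 483.7778 + 273.15 = 756.93 K.

756.93 K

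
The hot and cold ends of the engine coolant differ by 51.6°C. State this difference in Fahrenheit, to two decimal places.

92.88°F

An interval of 1°C corresponds to 1.8°F.
51.6 × 1.8 = 92.88.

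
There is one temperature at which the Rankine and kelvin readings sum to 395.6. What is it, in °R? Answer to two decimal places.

254.31°R

Let R be the Rankine reading. The kelvin reading is K = 5/9·R.
Require R + K = 395.6: (14/9)·R = 395.6.
R = (395.6) / (14/9) = 254.31.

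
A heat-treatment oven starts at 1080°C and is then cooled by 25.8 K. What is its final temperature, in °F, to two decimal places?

1929.56°F

The 25.8 K change is an interval; Kelvin and Celsius degrees are the same size, so ΔC = -25.8°C.
Final Celsius temperature: 1080.0000 - 25.8000 = 1054.2000°C.
In Fahrenheit: 1054.2000 × 1.8 + 32 = 1929.56°F.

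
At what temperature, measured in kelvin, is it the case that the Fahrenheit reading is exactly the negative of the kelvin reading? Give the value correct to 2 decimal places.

164.17 K

Let K be the kelvin reading. The Fahrenheit reading is F = 1.8·K - 459.67.
Require F = -1·K: 1.8·K - 459.67 = -1·K.
(2.8)·K = 459.67  ⇒  K = 164.17.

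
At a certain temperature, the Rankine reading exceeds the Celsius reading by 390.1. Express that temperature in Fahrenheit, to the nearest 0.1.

Let x be the Rankine reading; then the Celsius reading is 5/9·x - 273.15.
(5/9·x - 273.15) - x = -390.1  ⇒  (-4/9)·x = -116.95  ⇒  x = 263.1375°R.
In Celsius: (263.1375 - 491.67) × 5/9 = -126.9625°C.
In Fahrenheit: -126.9625 × 1.8 + 32 = -196.5°F.

-196.5°F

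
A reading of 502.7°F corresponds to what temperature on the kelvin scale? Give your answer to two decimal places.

534.65 K

In Celsius: (502.7 - 32) × 5/9 = 261.5000°C.
In kelvin: 261.5000 + 273.15 = 534.65 K.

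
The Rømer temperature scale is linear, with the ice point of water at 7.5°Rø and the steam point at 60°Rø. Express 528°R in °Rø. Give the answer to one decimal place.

First in Celsius: (528 - 491.67) × 5/9 = 20.1833°C.
Linearly onto the Rømer scale: 7.5 + (20.1833 / 100) × (60 - 7.5) = 18.1°Rø.

18.1°Rø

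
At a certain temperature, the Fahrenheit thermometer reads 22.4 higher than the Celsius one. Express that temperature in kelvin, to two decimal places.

261.15 K

Let x be the Celsius reading; then the Fahrenheit reading is 1.8·x + 32.
(1.8·x + 32) - x = 22.4  ⇒  (0.8)·x = -9.6  ⇒  x = -12.0000°C.
In kelvin: -12.0000 + 273.15 = 261.15 K.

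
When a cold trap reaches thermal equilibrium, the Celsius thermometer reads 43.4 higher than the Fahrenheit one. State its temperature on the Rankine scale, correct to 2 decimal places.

Let x be the Fahrenheit reading; then the Celsius reading is 5/9·x - 17.7778.
(5/9·x - 17.7778) - x = 43.4  ⇒  (-4/9)·x = 61.1778  ⇒  x = -137.6500°F.
In Celsius: (-137.65 - 32) × 5/9 = -94.2500°C.
In Rankine: -94.2500 × 1.8 + 491.67 = 322.02°R.

322.02°R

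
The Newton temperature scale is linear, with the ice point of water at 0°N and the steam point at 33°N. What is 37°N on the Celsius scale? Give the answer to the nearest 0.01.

Linear interpolation between the fixed points: C = (37 - 0) × 100 / (33 - 0) = 112.1212°C.

112.12°C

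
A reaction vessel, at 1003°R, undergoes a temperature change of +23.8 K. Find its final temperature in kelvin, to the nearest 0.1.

581.0 K

Initial temperature in Celsius: (1003 - 491.67) × 5/9 = 284.0722°C.
The 23.8 K change is an interval; Kelvin and Celsius degrees are the same size, so ΔC = +23.8°C.
Final Celsius temperature: 284.0722 + 23.8000 = 307.8722°C.
In kelvin: 307.8722 + 273.15 = 581.0 K.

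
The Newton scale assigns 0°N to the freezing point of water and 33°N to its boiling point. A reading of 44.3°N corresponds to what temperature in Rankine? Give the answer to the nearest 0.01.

733.31°R

Linear interpolation between the fixed points: C = (44.3 - 0) × 100 / (33 - 0) = 134.2424°C.
Then 134.2424 × 1.8 + 491.67 = 733.31°R.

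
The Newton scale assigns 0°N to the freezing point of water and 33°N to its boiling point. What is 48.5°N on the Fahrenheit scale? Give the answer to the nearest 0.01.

Linear interpolation between the fixed points: C = (48.5 - 0) × 100 / (33 - 0) = 146.9697°C.
Then 146.9697 × 1.8 + 32 = 296.55°F.

296.55°F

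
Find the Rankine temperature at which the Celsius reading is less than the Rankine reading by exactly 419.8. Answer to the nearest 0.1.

Let R be the Rankine reading. The Celsius reading is C = 5/9·R - 273.15.
Require C - R = -419.8: (-4/9)·R - 273.15 = -419.8.
R = (-419.8 + 273.15) / (-4/9) = 330.0.

330.0°R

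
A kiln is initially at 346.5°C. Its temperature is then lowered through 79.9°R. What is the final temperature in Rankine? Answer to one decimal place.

The 79.9°R change is an interval, so only the factor 5/9 applies: -79.9 × 5/9 = -44.3889°C.
Final Celsius temperature: 346.5000 - 44.3889 = 302.1111°C.
In Rankine: 302.1111 × 1.8 + 491.67 = 1035.5°R.

1035.5°R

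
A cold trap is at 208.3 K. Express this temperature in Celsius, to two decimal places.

In Celsius: 208.3 - 273.15 = -64.8500°C.

-64.85°C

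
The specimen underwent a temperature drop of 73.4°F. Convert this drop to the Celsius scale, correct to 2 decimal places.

40.78°C

An interval of 1°F corresponds to 5/9°C.
73.4 × 5/9 = 40.78.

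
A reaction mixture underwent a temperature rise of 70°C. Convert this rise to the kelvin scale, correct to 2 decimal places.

Celsius and kelvin degrees are the same size, so the interval is unchanged: 70.00.

70.00 K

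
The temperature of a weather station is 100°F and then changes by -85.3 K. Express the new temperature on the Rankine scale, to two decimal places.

406.13°R

Initial temperature in Celsius: (100 - 32) × 5/9 = 37.7778°C.
The 85.3 K change is an interval; Kelvin and Celsius degrees are the same size, so ΔC = -85.3°C.
Final Celsius temperature: 37.7778 - 85.3000 = -47.5222°C.
In Rankine: -47.5222 × 1.8 + 491.67 = 406.13°R.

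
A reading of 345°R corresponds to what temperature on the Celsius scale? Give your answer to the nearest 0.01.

In Celsius: (345 - 491.67) × 5/9 = -81.4833°C.

-81.48°C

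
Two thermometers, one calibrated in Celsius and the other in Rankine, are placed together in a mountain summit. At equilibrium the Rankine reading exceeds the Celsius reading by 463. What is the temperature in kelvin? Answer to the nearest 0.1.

237.3 K

Let x be the Celsius reading; then the Rankine reading is 1.8·x + 491.67.
(1.8·x + 491.67) - x = 463  ⇒  (0.8)·x = -28.67  ⇒  x = -35.8375°C.
In kelvin: -35.8375 + 273.15 = 237.3 K.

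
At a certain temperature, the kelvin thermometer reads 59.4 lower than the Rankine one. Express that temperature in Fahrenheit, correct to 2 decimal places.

-326.02°F

Let x be the Rankine reading; then the kelvin reading is 5/9·x.
(5/9·x) - x = -59.4  ⇒  (-4/9)·x = -59.4  ⇒  x = 133.6500°R.
In Celsius: (133.65 - 491.67) × 5/9 = -198.9000°C.
In Fahrenheit: -198.9000 × 1.8 + 32 = -326.02°F.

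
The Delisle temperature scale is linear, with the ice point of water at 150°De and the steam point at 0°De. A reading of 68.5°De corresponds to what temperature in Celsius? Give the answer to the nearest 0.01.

54.33°C

Linear interpolation between the fixed points: C = (68.5 - 150) × 100 / (0 - 150) = 54.3333°C.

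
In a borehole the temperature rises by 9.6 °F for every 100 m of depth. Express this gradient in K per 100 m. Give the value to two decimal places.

5.33 K/100 m

Since only a temperature interval is involved, the additive offset between the scales drops out.
A change of 1°F is a change of 5/9 K, so 9.6 × 5/9 = 5.33.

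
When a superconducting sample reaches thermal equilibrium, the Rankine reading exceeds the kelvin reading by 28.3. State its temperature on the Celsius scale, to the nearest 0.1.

Let x be the Rankine reading; then the kelvin reading is 5/9·x.
(5/9·x) - x = -28.3  ⇒  (-4/9)·x = -28.3  ⇒  x = 63.6750°R.
In Celsius: (63.675 - 491.67) × 5/9 = -237.8°C.

-237.8°C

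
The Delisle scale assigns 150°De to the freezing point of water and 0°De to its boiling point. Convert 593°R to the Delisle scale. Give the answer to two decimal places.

65.56°De

First in Celsius: (593 - 491.67) × 5/9 = 56.2944°C.
Linearly onto the Delisle scale: 150 + (56.2944 / 100) × (0 - 150) = 65.56°De.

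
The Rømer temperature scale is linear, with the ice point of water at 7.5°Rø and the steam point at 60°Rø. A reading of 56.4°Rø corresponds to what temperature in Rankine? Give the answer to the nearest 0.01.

659.33°R

Linear interpolation between the fixed points: C = (56.4 - 7.5) × 100 / (60 - 7.5) = 93.1429°C.
Then 93.1429 × 1.8 + 491.67 = 659.33°R.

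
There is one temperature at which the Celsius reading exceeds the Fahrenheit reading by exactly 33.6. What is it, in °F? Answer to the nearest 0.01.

-115.60°F

Let F be the Fahrenheit reading. The Celsius reading is C = 5/9·F - 17.7778.
Require C - F = 33.6: (-4/9)·F - 17.7778 = 33.6.
F = (33.6 + 17.7778) / (-4/9) = -115.60.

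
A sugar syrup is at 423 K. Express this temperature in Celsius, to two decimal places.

149.85°C

In Celsius: 423 - 273.15 = 149.8500°C.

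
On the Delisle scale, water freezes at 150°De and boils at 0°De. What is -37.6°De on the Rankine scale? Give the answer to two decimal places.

716.79°R

Linear interpolation between the fixed points: C = (-37.6 - 150) × 100 / (0 - 150) = 125.0667°C.
Then 125.0667 × 1.8 + 491.67 = 716.79°R.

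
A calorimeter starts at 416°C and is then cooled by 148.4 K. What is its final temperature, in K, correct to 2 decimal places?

The 148.4 K change is an interval; Kelvin and Celsius degrees are the same size, so ΔC = -148.4°C.
Final Celsius temperature: 416.0000 - 148.4000 = 267.6000°C.
In kelvin: 267.6000 + 273.15 = 540.75 K.

540.75 K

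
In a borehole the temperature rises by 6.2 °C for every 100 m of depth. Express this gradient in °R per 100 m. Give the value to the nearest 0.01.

11.16 °R/100 m

The quantity depends on a temperature interval, so only the ratio of degree sizes applies; the offset between the scales is irrelevant.
A change of 1°C is a change of 1.8°R, so 6.2 × 1.8 = 11.16.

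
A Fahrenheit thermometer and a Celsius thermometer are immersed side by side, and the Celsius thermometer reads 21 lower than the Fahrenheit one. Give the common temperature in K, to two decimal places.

Let x be the Fahrenheit reading; then the Celsius reading is 5/9·x - 17.7778.
(5/9·x - 17.7778) - x = -21  ⇒  (-4/9)·x = -29/9  ⇒  x = 7.2500°F.
In Celsius: (7.25 - 32) × 5/9 = -13.7500°C.
In kelvin: -13.7500 + 273.15 = 259.40 K.

259.40 K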